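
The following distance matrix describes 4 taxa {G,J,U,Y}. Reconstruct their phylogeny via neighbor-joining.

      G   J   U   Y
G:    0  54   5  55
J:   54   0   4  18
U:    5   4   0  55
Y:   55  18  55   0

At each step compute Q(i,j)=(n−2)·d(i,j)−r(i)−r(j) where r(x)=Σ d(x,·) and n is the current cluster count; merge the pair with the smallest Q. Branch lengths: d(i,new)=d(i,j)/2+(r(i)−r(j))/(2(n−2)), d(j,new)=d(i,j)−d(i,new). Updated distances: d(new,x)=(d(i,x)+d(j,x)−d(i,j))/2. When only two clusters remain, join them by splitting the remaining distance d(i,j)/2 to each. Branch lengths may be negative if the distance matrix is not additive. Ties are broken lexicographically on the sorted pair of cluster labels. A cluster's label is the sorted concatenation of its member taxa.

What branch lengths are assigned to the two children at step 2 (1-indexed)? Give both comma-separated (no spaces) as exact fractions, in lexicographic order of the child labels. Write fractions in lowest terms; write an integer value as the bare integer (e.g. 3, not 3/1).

step 1: merge (G,U) at d=5, Q=-168; branch lengths G→15, U→-10; new cluster GU
  updated: d(GU,J)=53/2, d(GU,Y)=105/2
step 2: merge (GU,J) at d=53/2, Q=-97; branch lengths GU→61/2, J→-4; new cluster GJU
  updated: d(GJU,Y)=22
step 3: merge (GJU,Y) at d=22; branch lengths GJU→11, Y→11; new cluster GJUY
final tree: (((G:15,U:-10):61/2,J:-4):11,Y:11)
total length: 107/2

61/2,-4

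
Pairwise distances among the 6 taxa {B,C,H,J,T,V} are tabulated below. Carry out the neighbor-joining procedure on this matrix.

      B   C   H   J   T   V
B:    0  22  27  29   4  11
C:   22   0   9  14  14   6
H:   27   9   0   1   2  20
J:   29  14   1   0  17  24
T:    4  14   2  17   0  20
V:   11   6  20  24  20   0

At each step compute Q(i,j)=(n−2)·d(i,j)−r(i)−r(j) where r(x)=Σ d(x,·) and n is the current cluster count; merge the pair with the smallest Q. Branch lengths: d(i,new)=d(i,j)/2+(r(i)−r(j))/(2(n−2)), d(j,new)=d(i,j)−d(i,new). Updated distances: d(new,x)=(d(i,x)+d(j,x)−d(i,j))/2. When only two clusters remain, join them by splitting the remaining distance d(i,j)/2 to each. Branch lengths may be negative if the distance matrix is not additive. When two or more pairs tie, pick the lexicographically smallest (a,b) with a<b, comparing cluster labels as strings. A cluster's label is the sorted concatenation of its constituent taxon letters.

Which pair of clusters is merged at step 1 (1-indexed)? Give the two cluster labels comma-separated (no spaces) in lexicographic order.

H,J

1. join H+J (d=1, Q=-140) ⇒ HJ; edges |H|=-11/4, |J|=15/4
  updated: d(B,HJ)=55/2, d(C,HJ)=11, d(HJ,T)=9, d(HJ,V)=43/2
2. join B+T (d=4, Q=-199/2) ⇒ BT; edges |B|=59/12, |T|=-11/12
  updated: d(BT,C)=16, d(BT,HJ)=65/4, d(BT,V)=27/2
3. join BT+HJ (d=65/4, Q=-62) ⇒ BHJT; edges |BT|=59/8, |HJ|=71/8
  updated: d(BHJT,C)=43/8, d(BHJT,V)=75/8
4. join BHJT+C (d=43/8, Q=-83/4) ⇒ BCHJT; edges |BHJT|=35/8, |C|=1
  updated: d(BCHJT,V)=5
5. join BCHJT+V (d=5) ⇒ BCHJTV; edges |BCHJT|=5/2, |V|=5/2
final tree: ((((B:59/12,T:-11/12):59/8,(H:-11/4,J:15/4):71/8):35/8,C:1):5/2,V:5/2)
total length: 253/8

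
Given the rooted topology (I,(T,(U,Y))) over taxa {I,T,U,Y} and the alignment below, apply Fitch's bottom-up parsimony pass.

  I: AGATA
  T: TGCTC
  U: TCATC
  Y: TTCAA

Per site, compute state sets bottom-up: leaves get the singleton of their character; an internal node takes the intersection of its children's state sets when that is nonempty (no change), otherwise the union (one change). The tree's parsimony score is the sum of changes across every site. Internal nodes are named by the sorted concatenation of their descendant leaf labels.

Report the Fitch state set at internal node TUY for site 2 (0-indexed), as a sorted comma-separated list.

site 0, node UY: U={T} ∩ Y={T} → {T} (+0)
site 0, node TUY: T={T} ∩ UY={T} → {T} (+0)
site 0, node ITUY: I={A} ∪ TUY={T} → {A,T} (+1)
site 1, node UY: U={C} ∪ Y={T} → {C,T} (+1)
site 1, node TUY: T={G} ∪ UY={C,T} → {C,G,T} (+1)
site 1, node ITUY: I={G} ∩ TUY={C,G,T} → {G} (+0)
site 2, node UY: U={A} ∪ Y={C} → {A,C} (+1)
site 2, node TUY: T={C} ∩ UY={A,C} → {C} (+0)
site 2, node ITUY: I={A} ∪ TUY={C} → {A,C} (+1)
site 3, node UY: U={T} ∪ Y={A} → {A,T} (+1)
site 3, node TUY: T={T} ∩ UY={A,T} → {T} (+0)
site 3, node ITUY: I={T} ∩ TUY={T} → {T} (+0)
site 4, node UY: U={C} ∪ Y={A} → {A,C} (+1)
site 4, node TUY: T={C} ∩ UY={A,C} → {C} (+0)
site 4, node ITUY: I={A} ∪ TUY={C} → {A,C} (+1)
per-site changes: [1, 2, 2, 1, 2]; total = 8

C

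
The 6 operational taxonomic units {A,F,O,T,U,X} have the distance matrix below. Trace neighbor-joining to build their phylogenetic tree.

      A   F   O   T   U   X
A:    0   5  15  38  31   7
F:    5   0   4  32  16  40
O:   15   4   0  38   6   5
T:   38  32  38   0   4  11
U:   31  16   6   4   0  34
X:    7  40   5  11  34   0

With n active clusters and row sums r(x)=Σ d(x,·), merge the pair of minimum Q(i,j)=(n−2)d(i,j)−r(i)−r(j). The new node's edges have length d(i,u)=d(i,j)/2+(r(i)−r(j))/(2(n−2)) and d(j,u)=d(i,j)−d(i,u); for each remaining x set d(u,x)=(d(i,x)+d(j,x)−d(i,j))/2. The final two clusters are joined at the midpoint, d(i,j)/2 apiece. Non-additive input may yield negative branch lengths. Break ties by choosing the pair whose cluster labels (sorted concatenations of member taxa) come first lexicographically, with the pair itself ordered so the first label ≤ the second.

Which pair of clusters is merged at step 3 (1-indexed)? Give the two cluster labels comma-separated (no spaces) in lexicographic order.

iteration 1: select T,U (d=4, Q=-198); attach at lengths (6, -2); label the merged cluster TU
  updated: d(A,TU)=65/2, d(F,TU)=22, d(O,TU)=20, d(TU,X)=41/2
iteration 2: select A,F (d=5, Q=-231/2); attach at lengths (7/12, 53/12); label the merged cluster AF
  updated: d(AF,O)=7, d(AF,TU)=99/4, d(AF,X)=21
iteration 3: select AF,O (d=7, Q=-283/4); attach at lengths (139/16, -27/16); label the merged cluster AFO
  updated: d(AFO,TU)=151/8, d(AFO,X)=19/2
iteration 4: select AFO,TU (d=151/8, Q=-391/8); attach at lengths (63/16, 239/16); label the merged cluster AFOTU
  updated: d(AFOTU,X)=89/16
iteration 5: select AFOTU,X (d=89/16); attach at lengths (89/32, 89/32); label the merged cluster AFOTUX
final tree: ((((A:7/12,F:53/12):139/16,O:-27/16):63/16,(T:6,U:-2):239/16):89/32,X:89/32)
total length: 647/16

AF,O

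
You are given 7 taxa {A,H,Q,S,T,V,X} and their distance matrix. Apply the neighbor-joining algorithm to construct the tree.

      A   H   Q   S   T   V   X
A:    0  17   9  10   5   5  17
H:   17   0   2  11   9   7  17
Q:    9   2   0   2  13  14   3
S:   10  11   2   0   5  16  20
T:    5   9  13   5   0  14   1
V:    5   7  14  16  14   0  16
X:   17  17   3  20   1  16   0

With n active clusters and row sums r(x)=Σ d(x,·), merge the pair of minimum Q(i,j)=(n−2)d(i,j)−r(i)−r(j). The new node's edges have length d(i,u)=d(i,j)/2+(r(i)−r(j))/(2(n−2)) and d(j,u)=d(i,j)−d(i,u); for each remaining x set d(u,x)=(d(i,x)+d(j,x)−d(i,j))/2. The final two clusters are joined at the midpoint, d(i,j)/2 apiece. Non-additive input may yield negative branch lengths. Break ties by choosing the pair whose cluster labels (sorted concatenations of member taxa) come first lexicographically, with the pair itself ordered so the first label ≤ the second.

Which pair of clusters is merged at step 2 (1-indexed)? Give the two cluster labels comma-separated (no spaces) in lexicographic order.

1. join T+X (d=1, Q=-116) ⇒ TX; edges |T|=-11/5, |X|=16/5
  updated: d(A,TX)=21/2, d(H,TX)=25/2, d(Q,TX)=15/2, d(S,TX)=12, d(TX,V)=29/2
2. join A+V (d=5, Q=-88) ⇒ AV; edges |A|=15/8, |V|=25/8
  updated: d(AV,H)=19/2, d(AV,Q)=9, d(AV,S)=21/2, d(AV,TX)=10
3. join AV+TX (d=10, Q=-51) ⇒ ATVX; edges |AV|=9/2, |TX|=11/2
  updated: d(ATVX,H)=6, d(ATVX,Q)=13/4, d(ATVX,S)=25/4
4. join ATVX+H (d=6, Q=-45/2) ⇒ AHTVX; edges |ATVX|=17/8, |H|=31/8
  updated: d(AHTVX,Q)=-3/8, d(AHTVX,S)=45/8
5. join AHTVX+Q (d=-3/8, Q=-29/4) ⇒ AHQTVX; edges |AHTVX|=13/8, |Q|=-2
  updated: d(AHQTVX,S)=4
6. join AHQTVX+S (d=4) ⇒ AHQSTVX; edges |AHQTVX|=2, |S|=2
final tree: (((((A:15/8,V:25/8):9/2,(T:-11/5,X:16/5):11/2):17/8,H:31/8):13/8,Q:-2):2,S:2)
total length: 205/8

A,V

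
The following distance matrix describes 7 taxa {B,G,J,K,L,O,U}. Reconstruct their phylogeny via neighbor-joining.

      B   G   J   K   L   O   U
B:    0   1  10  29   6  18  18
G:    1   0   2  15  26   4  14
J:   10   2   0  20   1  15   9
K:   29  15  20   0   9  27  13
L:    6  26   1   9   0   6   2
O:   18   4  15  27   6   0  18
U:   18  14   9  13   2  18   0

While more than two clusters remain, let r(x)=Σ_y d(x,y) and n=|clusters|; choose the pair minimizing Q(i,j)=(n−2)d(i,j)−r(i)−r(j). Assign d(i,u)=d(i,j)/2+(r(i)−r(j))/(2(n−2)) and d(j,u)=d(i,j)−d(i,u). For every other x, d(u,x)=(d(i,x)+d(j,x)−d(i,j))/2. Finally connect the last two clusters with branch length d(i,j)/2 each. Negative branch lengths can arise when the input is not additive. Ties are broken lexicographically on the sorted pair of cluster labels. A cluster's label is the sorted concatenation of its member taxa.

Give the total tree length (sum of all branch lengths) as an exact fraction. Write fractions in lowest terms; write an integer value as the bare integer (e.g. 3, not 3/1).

1. join B+G (d=1, Q=-139) ⇒ BG; edges |B|=5/2, |G|=-3/2
  updated: d(BG,J)=11/2, d(BG,K)=43/2, d(BG,L)=31/2, d(BG,O)=21/2, d(BG,U)=31/2
2. join BG+O (d=21/2, Q=-103) ⇒ BGO; edges |BG|=17/4, |O|=25/4
  updated: d(BGO,J)=5, d(BGO,K)=19, d(BGO,L)=11/2, d(BGO,U)=23/2
3. join BGO+J (d=5, Q=-61) ⇒ BGJO; edges |BGO|=7/2, |J|=3/2
  updated: d(BGJO,K)=17, d(BGJO,L)=3/4, d(BGJO,U)=31/4
4. join BGJO+L (d=3/4, Q=-143/4) ⇒ BGJLO; edges |BGJO|=61/16, |L|=-49/16
  updated: d(BGJLO,K)=101/8, d(BGJLO,U)=9/2
5. join BGJLO+K (d=101/8, Q=-241/8) ⇒ BGJKLO; edges |BGJLO|=33/16, |K|=169/16
  updated: d(BGJKLO,U)=39/16
6. join BGJKLO+U (d=39/16) ⇒ BGJKLOU; edges |BGJKLO|=39/32, |U|=39/32
final tree: ((((((B:5/2,G:-3/2):17/4,O:25/4):7/2,J:3/2):61/16,L:-49/16):33/16,K:169/16):39/32,U:39/32)
total length: 517/16

517/16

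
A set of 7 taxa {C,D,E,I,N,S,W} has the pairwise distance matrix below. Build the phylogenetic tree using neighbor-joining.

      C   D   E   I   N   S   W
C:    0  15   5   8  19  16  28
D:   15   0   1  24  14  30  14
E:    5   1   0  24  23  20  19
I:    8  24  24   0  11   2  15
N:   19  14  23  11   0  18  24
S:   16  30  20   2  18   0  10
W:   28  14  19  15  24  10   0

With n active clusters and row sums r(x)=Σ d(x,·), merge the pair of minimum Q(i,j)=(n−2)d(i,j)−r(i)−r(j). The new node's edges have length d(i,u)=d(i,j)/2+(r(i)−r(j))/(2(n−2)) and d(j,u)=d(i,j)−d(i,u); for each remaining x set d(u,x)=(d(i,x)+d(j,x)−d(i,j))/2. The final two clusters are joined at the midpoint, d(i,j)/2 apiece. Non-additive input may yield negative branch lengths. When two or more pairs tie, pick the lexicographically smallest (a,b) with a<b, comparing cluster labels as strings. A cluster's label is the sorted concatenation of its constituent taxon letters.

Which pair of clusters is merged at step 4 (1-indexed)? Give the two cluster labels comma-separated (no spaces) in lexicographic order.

CDEN,I

iteration 1: select D,E (d=1, Q=-185); attach at lengths (11/10, -1/10); label the merged cluster DE
  updated: d(C,DE)=19/2, d(DE,I)=47/2, d(DE,N)=18, d(DE,S)=49/2, d(DE,W)=16
iteration 2: select C,DE (d=19/2, Q=-134); attach at lengths (27/8, 49/8); label the merged cluster CDE
  updated: d(CDE,I)=11, d(CDE,N)=55/4, d(CDE,S)=31/2, d(CDE,W)=69/4
iteration 3: select CDE,N (d=55/4, Q=-83); attach at lengths (16/3, 101/12); label the merged cluster CDEN
  updated: d(CDEN,I)=33/8, d(CDEN,S)=79/8, d(CDEN,W)=55/4
iteration 4: select CDEN,I (d=33/8, Q=-325/8); attach at lengths (119/32, 13/32); label the merged cluster CDEIN
  updated: d(CDEIN,S)=31/8, d(CDEIN,W)=197/16
iteration 5: select CDEIN,S (d=31/8, Q=-419/16); attach at lengths (99/32, 25/32); label the merged cluster CDEINS
  updated: d(CDEINS,W)=295/32
iteration 6: select CDEINS,W (d=295/32); attach at lengths (295/64, 295/64); label the merged cluster CDEINSW
final tree: (((((C:27/8,(D:11/10,E:-1/10):49/8):16/3,N:101/12):119/32,I:13/32):99/32,S:25/32):295/64,W:295/64)
total length: 1327/32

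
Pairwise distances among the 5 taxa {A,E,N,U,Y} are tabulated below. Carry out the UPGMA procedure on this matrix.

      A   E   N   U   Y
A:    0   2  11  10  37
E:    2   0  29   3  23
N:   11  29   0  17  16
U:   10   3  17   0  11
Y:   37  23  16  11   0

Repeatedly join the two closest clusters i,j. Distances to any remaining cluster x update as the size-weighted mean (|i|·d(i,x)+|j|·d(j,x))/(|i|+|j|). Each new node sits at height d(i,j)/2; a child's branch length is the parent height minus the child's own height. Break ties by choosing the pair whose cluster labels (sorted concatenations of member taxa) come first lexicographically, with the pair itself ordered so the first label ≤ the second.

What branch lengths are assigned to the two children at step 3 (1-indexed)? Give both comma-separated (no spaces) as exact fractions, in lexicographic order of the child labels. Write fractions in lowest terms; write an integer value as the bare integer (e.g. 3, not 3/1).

8,8

step 1: merge (A,E) at d=2; branch lengths A→1, E→1; new cluster AE
  updated: d(AE,N)=20, d(AE,U)=13/2, d(AE,Y)=30
step 2: merge (AE,U) at d=13/2; branch lengths AE→9/4, U→13/4; new cluster AEU
  updated: d(AEU,N)=19, d(AEU,Y)=71/3
step 3: merge (N,Y) at d=16; branch lengths N→8, Y→8; new cluster NY
  updated: d(AEU,NY)=64/3
step 4: merge (AEU,NY) at d=64/3; branch lengths AEU→89/12, NY→8/3; new cluster AENUY
final tree: (((A:1,E:1):9/4,U:13/4):89/12,(N:8,Y:8):8/3)
total length: 403/12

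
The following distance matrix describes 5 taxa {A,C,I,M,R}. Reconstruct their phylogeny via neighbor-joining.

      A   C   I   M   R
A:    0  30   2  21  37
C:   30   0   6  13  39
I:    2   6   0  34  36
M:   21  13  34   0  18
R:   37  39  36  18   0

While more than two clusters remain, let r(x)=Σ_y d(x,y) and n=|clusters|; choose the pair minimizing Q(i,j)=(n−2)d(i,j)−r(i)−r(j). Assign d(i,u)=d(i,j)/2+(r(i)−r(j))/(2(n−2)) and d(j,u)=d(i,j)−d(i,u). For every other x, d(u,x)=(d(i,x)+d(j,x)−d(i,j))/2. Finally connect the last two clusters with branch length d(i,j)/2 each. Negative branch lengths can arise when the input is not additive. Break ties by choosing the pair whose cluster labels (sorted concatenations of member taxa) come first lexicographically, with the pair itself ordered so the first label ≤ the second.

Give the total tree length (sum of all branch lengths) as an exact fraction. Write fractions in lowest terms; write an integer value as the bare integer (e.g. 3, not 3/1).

48

1. join A+I (d=2, Q=-162) ⇒ AI; edges |A|=3, |I|=-1
  updated: d(AI,C)=17, d(AI,M)=53/2, d(AI,R)=71/2
2. join AI+C (d=17, Q=-114) ⇒ ACI; edges |AI|=11, |C|=6
  updated: d(ACI,M)=45/4, d(ACI,R)=115/4
3. join ACI+M (d=45/4, Q=-58) ⇒ ACIM; edges |ACI|=11, |M|=1/4
  updated: d(ACIM,R)=71/4
4. join ACIM+R (d=71/4) ⇒ ACIMR; edges |ACIM|=71/8, |R|=71/8
final tree: ((((A:3,I:-1):11,C:6):11,M:1/4):71/8,R:71/8)
total length: 48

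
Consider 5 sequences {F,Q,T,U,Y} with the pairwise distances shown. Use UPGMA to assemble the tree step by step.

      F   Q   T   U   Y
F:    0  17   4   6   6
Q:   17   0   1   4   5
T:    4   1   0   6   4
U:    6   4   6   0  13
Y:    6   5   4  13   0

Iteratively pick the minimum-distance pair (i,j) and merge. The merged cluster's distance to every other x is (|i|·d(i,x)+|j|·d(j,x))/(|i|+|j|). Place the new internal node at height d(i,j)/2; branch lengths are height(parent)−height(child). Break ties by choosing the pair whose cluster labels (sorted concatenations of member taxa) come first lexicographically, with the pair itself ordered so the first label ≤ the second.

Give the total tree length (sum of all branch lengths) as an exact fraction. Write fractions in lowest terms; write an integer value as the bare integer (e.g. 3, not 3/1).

169/12

1. join Q+T (d=1) ⇒ QT; edges |Q|=1/2, |T|=1/2
  updated: d(F,QT)=21/2, d(QT,U)=5, d(QT,Y)=9/2
2. join QT+Y (d=9/2) ⇒ QTY; edges |QT|=7/4, |Y|=9/4
  updated: d(F,QTY)=9, d(QTY,U)=23/3
3. join F+U (d=6) ⇒ FU; edges |F|=3, |U|=3
  updated: d(FU,QTY)=25/3
4. join FU+QTY (d=25/3) ⇒ FQTUY; edges |FU|=7/6, |QTY|=23/12
final tree: ((F:3,U:3):7/6,((Q:1/2,T:1/2):7/4,Y:9/4):23/12)
total length: 169/12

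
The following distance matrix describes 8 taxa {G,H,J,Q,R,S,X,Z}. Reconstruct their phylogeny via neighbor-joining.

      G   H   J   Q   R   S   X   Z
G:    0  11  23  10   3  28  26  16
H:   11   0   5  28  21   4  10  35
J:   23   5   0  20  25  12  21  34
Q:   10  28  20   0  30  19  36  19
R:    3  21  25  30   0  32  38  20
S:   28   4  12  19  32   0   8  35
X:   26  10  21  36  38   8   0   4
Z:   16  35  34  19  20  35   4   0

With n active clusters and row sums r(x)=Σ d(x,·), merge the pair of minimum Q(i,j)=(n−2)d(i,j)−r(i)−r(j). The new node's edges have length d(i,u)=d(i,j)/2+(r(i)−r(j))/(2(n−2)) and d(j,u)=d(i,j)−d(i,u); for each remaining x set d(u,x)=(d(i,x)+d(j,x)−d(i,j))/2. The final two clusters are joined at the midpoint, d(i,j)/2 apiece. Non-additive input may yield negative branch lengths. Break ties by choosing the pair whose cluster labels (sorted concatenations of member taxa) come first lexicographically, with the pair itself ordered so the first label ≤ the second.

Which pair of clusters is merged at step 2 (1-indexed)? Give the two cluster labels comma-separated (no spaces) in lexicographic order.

G,R

1. join X+Z (d=4, Q=-282) ⇒ XZ; edges |X|=1/3, |Z|=11/3
  updated: d(G,XZ)=19, d(H,XZ)=41/2, d(J,XZ)=51/2, d(Q,XZ)=51/2, d(R,XZ)=27, d(S,XZ)=39/2
2. join G+R (d=3, Q=-217) ⇒ GR; edges |G|=-29/10, |R|=59/10
  updated: d(GR,H)=29/2, d(GR,J)=45/2, d(GR,Q)=37/2, d(GR,S)=57/2, d(GR,XZ)=43/2
3. join GR+Q (d=37/2, Q=-285/2) ⇒ GQR; edges |GR|=137/16, |Q|=159/16
  updated: d(GQR,H)=12, d(GQR,J)=12, d(GQR,S)=29/2, d(GQR,XZ)=57/4
4. join GQR+XZ (d=57/4, Q=-359/4) ⇒ GQRXZ; edges |GQR|=21/8, |XZ|=93/8
  updated: d(GQRXZ,H)=73/8, d(GQRXZ,J)=93/8, d(GQRXZ,S)=79/8
5. join GQRXZ+S (d=79/8, Q=-147/4) ⇒ GQRSXZ; edges |GQRXZ|=49/8, |S|=15/4
  updated: d(GQRSXZ,H)=13/8, d(GQRSXZ,J)=55/8
6. join GQRSXZ+H (d=13/8, Q=-27/2) ⇒ GHQRSXZ; edges |GQRSXZ|=7/4, |H|=-1/8
  updated: d(GHQRSXZ,J)=41/8
7. join GHQRSXZ+J (d=41/8) ⇒ GHJQRSXZ; edges |GHQRSXZ|=41/16, |J|=41/16
final tree: ((((((G:-29/10,R:59/10):137/16,Q:159/16):21/8,(X:1/3,Z:11/3):93/8):49/8,S:15/4):7/4,H:-1/8):41/16,J:41/16)
total length: 451/8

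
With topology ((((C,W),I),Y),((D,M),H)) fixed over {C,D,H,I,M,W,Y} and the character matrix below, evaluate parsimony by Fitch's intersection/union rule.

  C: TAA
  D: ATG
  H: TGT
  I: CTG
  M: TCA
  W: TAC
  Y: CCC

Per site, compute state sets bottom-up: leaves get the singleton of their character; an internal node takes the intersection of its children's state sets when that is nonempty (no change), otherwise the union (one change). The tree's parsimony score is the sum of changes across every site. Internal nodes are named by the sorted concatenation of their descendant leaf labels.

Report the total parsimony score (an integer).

site 0, node CW: C={T} ∩ W={T} → {T} (+0)
site 0, node CIW: CW={T} ∪ I={C} → {C,T} (+1)
site 0, node CIWY: CIW={C,T} ∩ Y={C} → {C} (+0)
site 0, node DM: D={A} ∪ M={T} → {A,T} (+1)
site 0, node DHM: DM={A,T} ∩ H={T} → {T} (+0)
site 0, node CDHIMWY: CIWY={C} ∪ DHM={T} → {C,T} (+1)
site 1, node CW: C={A} ∩ W={A} → {A} (+0)
site 1, node CIW: CW={A} ∪ I={T} → {A,T} (+1)
site 1, node CIWY: CIW={A,T} ∪ Y={C} → {A,C,T} (+1)
site 1, node DM: D={T} ∪ M={C} → {C,T} (+1)
site 1, node DHM: DM={C,T} ∪ H={G} → {C,G,T} (+1)
site 1, node CDHIMWY: CIWY={A,C,T} ∩ DHM={C,G,T} → {C,T} (+0)
site 2, node CW: C={A} ∪ W={C} → {A,C} (+1)
site 2, node CIW: CW={A,C} ∪ I={G} → {A,C,G} (+1)
site 2, node CIWY: CIW={A,C,G} ∩ Y={C} → {C} (+0)
site 2, node DM: D={G} ∪ M={A} → {A,G} (+1)
site 2, node DHM: DM={A,G} ∪ H={T} → {A,G,T} (+1)
site 2, node CDHIMWY: CIWY={C} ∪ DHM={A,G,T} → {A,C,G,T} (+1)
per-site changes: [3, 4, 5]; total = 12

12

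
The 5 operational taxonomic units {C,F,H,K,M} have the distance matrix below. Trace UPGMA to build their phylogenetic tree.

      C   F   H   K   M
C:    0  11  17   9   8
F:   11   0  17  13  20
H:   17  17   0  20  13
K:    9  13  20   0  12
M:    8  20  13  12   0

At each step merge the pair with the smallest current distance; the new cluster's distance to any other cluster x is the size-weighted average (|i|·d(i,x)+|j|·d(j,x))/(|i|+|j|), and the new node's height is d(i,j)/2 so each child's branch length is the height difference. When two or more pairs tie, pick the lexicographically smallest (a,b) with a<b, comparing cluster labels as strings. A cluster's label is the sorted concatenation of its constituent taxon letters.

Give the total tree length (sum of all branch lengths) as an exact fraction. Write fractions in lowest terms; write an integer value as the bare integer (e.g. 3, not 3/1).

100/3

1. join C+M (d=8) ⇒ CM; edges |C|=4, |M|=4
  updated: d(CM,F)=31/2, d(CM,H)=15, d(CM,K)=21/2
2. join CM+K (d=21/2) ⇒ CKM; edges |CM|=5/4, |K|=21/4
  updated: d(CKM,F)=44/3, d(CKM,H)=50/3
3. join CKM+F (d=44/3) ⇒ CFKM; edges |CKM|=25/12, |F|=22/3
  updated: d(CFKM,H)=67/4
4. join CFKM+H (d=67/4) ⇒ CFHKM; edges |CFKM|=25/24, |H|=67/8
final tree: ((((C:4,M:4):5/4,K:21/4):25/12,F:22/3):25/24,H:67/8)
total length: 100/3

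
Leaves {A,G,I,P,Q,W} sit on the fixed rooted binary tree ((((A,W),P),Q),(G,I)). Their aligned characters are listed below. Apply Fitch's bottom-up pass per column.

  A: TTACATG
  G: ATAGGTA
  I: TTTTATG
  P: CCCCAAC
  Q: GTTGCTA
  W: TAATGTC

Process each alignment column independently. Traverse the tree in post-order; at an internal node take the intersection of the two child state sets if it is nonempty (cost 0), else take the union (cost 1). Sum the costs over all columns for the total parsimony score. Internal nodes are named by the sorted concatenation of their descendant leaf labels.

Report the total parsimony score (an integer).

18

[col 0] AW: children A:{T}, W:{T} ∩→ {T}; cost 0
[col 0] APW: children AW:{T}, P:{C} ∪→ {C,T}; cost 1
[col 0] APQW: children APW:{C,T}, Q:{G} ∪→ {C,G,T}; cost 1
[col 0] GI: children G:{A}, I:{T} ∪→ {A,T}; cost 1
[col 0] AGIPQW: children APQW:{C,G,T}, GI:{A,T} ∩→ {T}; cost 0
[col 1] AW: children A:{T}, W:{A} ∪→ {A,T}; cost 1
[col 1] APW: children AW:{A,T}, P:{C} ∪→ {A,C,T}; cost 1
[col 1] APQW: children APW:{A,C,T}, Q:{T} ∩→ {T}; cost 0
[col 1] GI: children G:{T}, I:{T} ∩→ {T}; cost 0
[col 1] AGIPQW: children APQW:{T}, GI:{T} ∩→ {T}; cost 0
[col 2] AW: children A:{A}, W:{A} ∩→ {A}; cost 0
[col 2] APW: children AW:{A}, P:{C} ∪→ {A,C}; cost 1
[col 2] APQW: children APW:{A,C}, Q:{T} ∪→ {A,C,T}; cost 1
[col 2] GI: children G:{A}, I:{T} ∪→ {A,T}; cost 1
[col 2] AGIPQW: children APQW:{A,C,T}, GI:{A,T} ∩→ {A,T}; cost 0
[col 3] AW: children A:{C}, W:{T} ∪→ {C,T}; cost 1
[col 3] APW: children AW:{C,T}, P:{C} ∩→ {C}; cost 0
[col 3] APQW: children APW:{C}, Q:{G} ∪→ {C,G}; cost 1
[col 3] GI: children G:{G}, I:{T} ∪→ {G,T}; cost 1
[col 3] AGIPQW: children APQW:{C,G}, GI:{G,T} ∩→ {G}; cost 0
[col 4] AW: children A:{A}, W:{G} ∪→ {A,G}; cost 1
[col 4] APW: children AW:{A,G}, P:{A} ∩→ {A}; cost 0
[col 4] APQW: children APW:{A}, Q:{C} ∪→ {A,C}; cost 1
[col 4] GI: children G:{G}, I:{A} ∪→ {A,G}; cost 1
[col 4] AGIPQW: children APQW:{A,C}, GI:{A,G} ∩→ {A}; cost 0
[col 5] AW: children A:{T}, W:{T} ∩→ {T}; cost 0
[col 5] APW: children AW:{T}, P:{A} ∪→ {A,T}; cost 1
[col 5] APQW: children APW:{A,T}, Q:{T} ∩→ {T}; cost 0
[col 5] GI: children G:{T}, I:{T} ∩→ {T}; cost 0
[col 5] AGIPQW: children APQW:{T}, GI:{T} ∩→ {T}; cost 0
[col 6] AW: children A:{G}, W:{C} ∪→ {C,G}; cost 1
[col 6] APW: children AW:{C,G}, P:{C} ∩→ {C}; cost 0
[col 6] APQW: children APW:{C}, Q:{A} ∪→ {A,C}; cost 1
[col 6] GI: children G:{A}, I:{G} ∪→ {A,G}; cost 1
[col 6] AGIPQW: children APQW:{A,C}, GI:{A,G} ∩→ {A}; cost 0
per-site changes: [3, 2, 3, 3, 3, 1, 3]; total = 18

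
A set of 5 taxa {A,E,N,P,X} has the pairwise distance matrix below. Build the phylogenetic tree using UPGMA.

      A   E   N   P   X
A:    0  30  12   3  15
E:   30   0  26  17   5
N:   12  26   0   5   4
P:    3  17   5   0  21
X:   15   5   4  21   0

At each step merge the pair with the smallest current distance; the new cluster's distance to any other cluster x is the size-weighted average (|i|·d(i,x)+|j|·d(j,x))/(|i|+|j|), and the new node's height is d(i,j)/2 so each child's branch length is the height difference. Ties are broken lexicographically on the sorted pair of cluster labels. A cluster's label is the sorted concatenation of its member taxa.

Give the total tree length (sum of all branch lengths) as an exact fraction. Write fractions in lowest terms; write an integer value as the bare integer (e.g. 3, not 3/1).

1. join A+P (d=3) ⇒ AP; edges |A|=3/2, |P|=3/2
  updated: d(AP,E)=47/2, d(AP,N)=17/2, d(AP,X)=18
2. join N+X (d=4) ⇒ NX; edges |N|=2, |X|=2
  updated: d(AP,NX)=53/4, d(E,NX)=31/2
3. join AP+NX (d=53/4) ⇒ ANPX; edges |AP|=41/8, |NX|=37/8
  updated: d(ANPX,E)=39/2
4. join ANPX+E (d=39/2) ⇒ AENPX; edges |ANPX|=25/8, |E|=39/4
final tree: (((A:3/2,P:3/2):41/8,(N:2,X:2):37/8):25/8,E:39/4)
total length: 237/8

237/8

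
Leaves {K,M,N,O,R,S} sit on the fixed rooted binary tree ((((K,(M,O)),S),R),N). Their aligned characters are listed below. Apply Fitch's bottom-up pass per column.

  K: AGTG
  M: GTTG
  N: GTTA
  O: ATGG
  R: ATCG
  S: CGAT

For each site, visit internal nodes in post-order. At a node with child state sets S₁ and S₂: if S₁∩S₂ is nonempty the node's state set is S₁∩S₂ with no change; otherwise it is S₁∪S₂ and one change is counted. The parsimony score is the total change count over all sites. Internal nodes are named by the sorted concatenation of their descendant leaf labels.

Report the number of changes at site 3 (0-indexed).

2

MO@0: {G} ∪ {A} = {A,G} (union, +1)
KMO@0: {A} ∩ {A,G} = {A} (intersection, +0)
KMOS@0: {A} ∪ {C} = {A,C} (union, +1)
KMORS@0: {A,C} ∩ {A} = {A} (intersection, +0)
KMNORS@0: {A} ∪ {G} = {A,G} (union, +1)
MO@1: {T} ∩ {T} = {T} (intersection, +0)
KMO@1: {G} ∪ {T} = {G,T} (union, +1)
KMOS@1: {G,T} ∩ {G} = {G} (intersection, +0)
KMORS@1: {G} ∪ {T} = {G,T} (union, +1)
KMNORS@1: {G,T} ∩ {T} = {T} (intersection, +0)
MO@2: {T} ∪ {G} = {G,T} (union, +1)
KMO@2: {T} ∩ {G,T} = {T} (intersection, +0)
KMOS@2: {T} ∪ {A} = {A,T} (union, +1)
KMORS@2: {A,T} ∪ {C} = {A,C,T} (union, +1)
KMNORS@2: {A,C,T} ∩ {T} = {T} (intersection, +0)
MO@3: {G} ∩ {G} = {G} (intersection, +0)
KMO@3: {G} ∩ {G} = {G} (intersection, +0)
KMOS@3: {G} ∪ {T} = {G,T} (union, +1)
KMORS@3: {G,T} ∩ {G} = {G} (intersection, +0)
KMNORS@3: {G} ∪ {A} = {A,G} (union, +1)
per-site changes: [3, 2, 3, 2]; total = 10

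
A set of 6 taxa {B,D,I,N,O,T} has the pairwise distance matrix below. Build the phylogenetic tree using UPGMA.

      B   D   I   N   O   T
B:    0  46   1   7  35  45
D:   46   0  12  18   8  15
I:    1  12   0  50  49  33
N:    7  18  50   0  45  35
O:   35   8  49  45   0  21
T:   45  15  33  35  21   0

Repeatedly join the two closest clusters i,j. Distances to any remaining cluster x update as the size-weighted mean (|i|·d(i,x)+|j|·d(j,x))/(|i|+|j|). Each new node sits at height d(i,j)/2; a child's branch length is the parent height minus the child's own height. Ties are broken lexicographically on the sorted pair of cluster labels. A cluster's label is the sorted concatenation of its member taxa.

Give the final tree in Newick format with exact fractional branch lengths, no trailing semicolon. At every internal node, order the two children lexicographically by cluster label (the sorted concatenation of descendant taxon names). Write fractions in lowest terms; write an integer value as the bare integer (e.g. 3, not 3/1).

(((B:1/2,I:1/2):55/4,N:57/4):41/12,((D:4,O:4):5,T:9):26/3)

step 1: merge (B,I) at d=1; branch lengths B→1/2, I→1/2; new cluster BI
  updated: d(BI,D)=29, d(BI,N)=57/2, d(BI,O)=42, d(BI,T)=39
step 2: merge (D,O) at d=8; branch lengths D→4, O→4; new cluster DO
  updated: d(BI,DO)=71/2, d(DO,N)=63/2, d(DO,T)=18
step 3: merge (DO,T) at d=18; branch lengths DO→5, T→9; new cluster DOT
  updated: d(BI,DOT)=110/3, d(DOT,N)=98/3
step 4: merge (BI,N) at d=57/2; branch lengths BI→55/4, N→57/4; new cluster BIN
  updated: d(BIN,DOT)=106/3
step 5: merge (BIN,DOT) at d=106/3; branch lengths BIN→41/12, DOT→26/3; new cluster BDINOT
final tree: (((B:1/2,I:1/2):55/4,N:57/4):41/12,((D:4,O:4):5,T:9):26/3)
total length: 757/12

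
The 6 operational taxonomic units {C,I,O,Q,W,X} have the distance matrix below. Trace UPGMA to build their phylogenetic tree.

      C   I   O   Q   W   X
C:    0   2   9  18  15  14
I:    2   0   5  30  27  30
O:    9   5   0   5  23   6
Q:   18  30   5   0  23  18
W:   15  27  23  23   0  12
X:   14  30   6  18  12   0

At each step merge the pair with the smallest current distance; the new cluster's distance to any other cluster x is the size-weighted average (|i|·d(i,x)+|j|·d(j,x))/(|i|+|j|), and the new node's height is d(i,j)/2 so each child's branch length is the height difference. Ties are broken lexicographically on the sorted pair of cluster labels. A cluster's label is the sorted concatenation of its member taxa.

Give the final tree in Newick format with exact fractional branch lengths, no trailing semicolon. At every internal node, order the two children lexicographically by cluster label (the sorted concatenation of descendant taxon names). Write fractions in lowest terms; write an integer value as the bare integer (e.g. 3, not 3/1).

(((C:1,I:1):47/6,((O:5/2,Q:5/2):7/2,X:6):17/6):7/6,W:10)

1. join C+I (d=2) ⇒ CI; edges |C|=1, |I|=1
  updated: d(CI,O)=7, d(CI,Q)=24, d(CI,W)=21, d(CI,X)=22
2. join O+Q (d=5) ⇒ OQ; edges |O|=5/2, |Q|=5/2
  updated: d(CI,OQ)=31/2, d(OQ,W)=23, d(OQ,X)=12
3. join OQ+X (d=12) ⇒ OQX; edges |OQ|=7/2, |X|=6
  updated: d(CI,OQX)=53/3, d(OQX,W)=58/3
4. join CI+OQX (d=53/3) ⇒ CIOQX; edges |CI|=47/6, |OQX|=17/6
  updated: d(CIOQX,W)=20
5. join CIOQX+W (d=20) ⇒ CIOQWX; edges |CIOQX|=7/6, |W|=10
final tree: (((C:1,I:1):47/6,((O:5/2,Q:5/2):7/2,X:6):17/6):7/6,W:10)
total length: 115/3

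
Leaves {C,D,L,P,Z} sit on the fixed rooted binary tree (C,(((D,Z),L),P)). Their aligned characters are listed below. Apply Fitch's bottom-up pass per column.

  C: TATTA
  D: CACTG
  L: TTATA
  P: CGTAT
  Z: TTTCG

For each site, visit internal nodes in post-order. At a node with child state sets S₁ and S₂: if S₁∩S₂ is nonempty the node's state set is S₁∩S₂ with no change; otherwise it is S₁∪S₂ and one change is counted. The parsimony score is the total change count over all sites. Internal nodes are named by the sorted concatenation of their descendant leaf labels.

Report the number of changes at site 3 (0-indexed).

site 0, node DZ: D={C} ∪ Z={T} → {C,T} (+1)
site 0, node DLZ: DZ={C,T} ∩ L={T} → {T} (+0)
site 0, node DLPZ: DLZ={T} ∪ P={C} → {C,T} (+1)
site 0, node CDLPZ: C={T} ∩ DLPZ={C,T} → {T} (+0)
site 1, node DZ: D={A} ∪ Z={T} → {A,T} (+1)
site 1, node DLZ: DZ={A,T} ∩ L={T} → {T} (+0)
site 1, node DLPZ: DLZ={T} ∪ P={G} → {G,T} (+1)
site 1, node CDLPZ: C={A} ∪ DLPZ={G,T} → {A,G,T} (+1)
site 2, node DZ: D={C} ∪ Z={T} → {C,T} (+1)
site 2, node DLZ: DZ={C,T} ∪ L={A} → {A,C,T} (+1)
site 2, node DLPZ: DLZ={A,C,T} ∩ P={T} → {T} (+0)
site 2, node CDLPZ: C={T} ∩ DLPZ={T} → {T} (+0)
site 3, node DZ: D={T} ∪ Z={C} → {C,T} (+1)
site 3, node DLZ: DZ={C,T} ∩ L={T} → {T} (+0)
site 3, node DLPZ: DLZ={T} ∪ P={A} → {A,T} (+1)
site 3, node CDLPZ: C={T} ∩ DLPZ={A,T} → {T} (+0)
site 4, node DZ: D={G} ∩ Z={G} → {G} (+0)
site 4, node DLZ: DZ={G} ∪ L={A} → {A,G} (+1)
site 4, node DLPZ: DLZ={A,G} ∪ P={T} → {A,G,T} (+1)
site 4, node CDLPZ: C={A} ∩ DLPZ={A,G,T} → {A} (+0)
per-site changes: [2, 3, 2, 2, 2]; total = 11

2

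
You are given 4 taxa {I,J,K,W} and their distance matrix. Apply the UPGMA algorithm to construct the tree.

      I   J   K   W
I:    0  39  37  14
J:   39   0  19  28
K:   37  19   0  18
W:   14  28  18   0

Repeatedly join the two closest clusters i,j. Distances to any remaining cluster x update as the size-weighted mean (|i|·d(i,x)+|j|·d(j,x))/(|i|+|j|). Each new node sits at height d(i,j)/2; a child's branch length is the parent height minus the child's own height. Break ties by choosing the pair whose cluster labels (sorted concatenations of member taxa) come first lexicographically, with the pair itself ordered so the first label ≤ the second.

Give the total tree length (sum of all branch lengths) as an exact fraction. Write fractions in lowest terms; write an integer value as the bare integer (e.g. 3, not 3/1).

47

iteration 1: select I,W (d=14); attach at lengths (7, 7); label the merged cluster IW
  updated: d(IW,J)=67/2, d(IW,K)=55/2
iteration 2: select J,K (d=19); attach at lengths (19/2, 19/2); label the merged cluster JK
  updated: d(IW,JK)=61/2
iteration 3: select IW,JK (d=61/2); attach at lengths (33/4, 23/4); label the merged cluster IJKW
final tree: ((I:7,W:7):33/4,(J:19/2,K:19/2):23/4)
total length: 47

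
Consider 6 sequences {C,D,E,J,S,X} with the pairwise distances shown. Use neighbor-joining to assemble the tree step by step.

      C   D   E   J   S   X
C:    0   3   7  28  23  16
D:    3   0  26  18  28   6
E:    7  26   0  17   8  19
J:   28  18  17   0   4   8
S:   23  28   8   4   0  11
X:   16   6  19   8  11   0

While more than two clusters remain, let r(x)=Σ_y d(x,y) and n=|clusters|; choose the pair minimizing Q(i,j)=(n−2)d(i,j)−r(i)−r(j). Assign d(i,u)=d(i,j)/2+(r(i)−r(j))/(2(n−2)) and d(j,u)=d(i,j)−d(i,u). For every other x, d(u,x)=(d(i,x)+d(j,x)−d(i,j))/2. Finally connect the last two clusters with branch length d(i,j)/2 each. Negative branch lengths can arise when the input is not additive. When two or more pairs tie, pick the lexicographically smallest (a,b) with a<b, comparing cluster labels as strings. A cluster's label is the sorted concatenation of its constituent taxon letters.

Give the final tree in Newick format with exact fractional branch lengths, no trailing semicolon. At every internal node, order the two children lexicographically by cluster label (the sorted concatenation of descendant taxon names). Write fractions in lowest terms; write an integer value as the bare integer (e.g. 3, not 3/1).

1. join C+D (d=3, Q=-146) ⇒ CD; edges |C|=1, |D|=2
  updated: d(CD,E)=15, d(CD,J)=43/2, d(CD,S)=24, d(CD,X)=19/2
2. join CD+X (d=19/2, Q=-89) ⇒ CDX; edges |CD|=17/2, |X|=1
  updated: d(CDX,E)=49/4, d(CDX,J)=10, d(CDX,S)=51/4
3. join CDX+E (d=49/4, Q=-191/4) ⇒ CDEX; edges |CDX|=89/16, |E|=107/16
  updated: d(CDEX,J)=59/8, d(CDEX,S)=17/4
4. join CDEX+J (d=59/8, Q=-125/8) ⇒ CDEJX; edges |CDEX|=61/16, |J|=57/16
  updated: d(CDEJX,S)=7/16
5. join CDEJX+S (d=7/16) ⇒ CDEJSX; edges |CDEJX|=7/32, |S|=7/32
final tree: (((((C:1,D:2):17/2,X:1):89/16,E:107/16):61/16,J:57/16):7/32,S:7/32)
total length: 521/16

(((((C:1,D:2):17/2,X:1):89/16,E:107/16):61/16,J:57/16):7/32,S:7/32)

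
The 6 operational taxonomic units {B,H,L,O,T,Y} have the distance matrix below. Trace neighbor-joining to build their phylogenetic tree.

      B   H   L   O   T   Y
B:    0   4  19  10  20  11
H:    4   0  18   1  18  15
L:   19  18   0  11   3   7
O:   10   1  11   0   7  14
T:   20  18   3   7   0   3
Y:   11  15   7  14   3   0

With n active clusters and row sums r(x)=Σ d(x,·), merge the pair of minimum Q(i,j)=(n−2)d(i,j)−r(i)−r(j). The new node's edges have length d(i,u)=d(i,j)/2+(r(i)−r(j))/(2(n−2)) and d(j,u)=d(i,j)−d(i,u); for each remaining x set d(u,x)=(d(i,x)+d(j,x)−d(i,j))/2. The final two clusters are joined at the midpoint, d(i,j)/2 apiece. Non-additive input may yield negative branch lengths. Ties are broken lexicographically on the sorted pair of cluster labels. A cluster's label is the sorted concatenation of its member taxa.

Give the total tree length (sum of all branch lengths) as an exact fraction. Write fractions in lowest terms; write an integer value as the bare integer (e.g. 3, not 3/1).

step 1: merge (B,H) at d=4, Q=-104; branch lengths B→3, H→1; new cluster BH
  updated: d(BH,L)=33/2, d(BH,O)=7/2, d(BH,T)=17, d(BH,Y)=11
step 2: merge (BH,O) at d=7/2, Q=-73; branch lengths BH→23/6, O→-1/3; new cluster BHO
  updated: d(BHO,L)=12, d(BHO,T)=41/4, d(BHO,Y)=43/4
step 3: merge (BHO,Y) at d=43/4, Q=-129/4; branch lengths BHO→135/16, Y→37/16; new cluster BHOY
  updated: d(BHOY,L)=33/8, d(BHOY,T)=5/4
step 4: merge (BHOY,L) at d=33/8, Q=-67/8; branch lengths BHOY→19/16, L→47/16; new cluster BHLOY
  updated: d(BHLOY,T)=1/16
step 5: merge (BHLOY,T) at d=1/16; branch lengths BHLOY→1/32, T→1/32; new cluster BHLOTY
final tree: (((((B:3,H:1):23/6,O:-1/3):135/16,Y:37/16):19/16,L:47/16):1/32,T:1/32)
total length: 359/16

359/16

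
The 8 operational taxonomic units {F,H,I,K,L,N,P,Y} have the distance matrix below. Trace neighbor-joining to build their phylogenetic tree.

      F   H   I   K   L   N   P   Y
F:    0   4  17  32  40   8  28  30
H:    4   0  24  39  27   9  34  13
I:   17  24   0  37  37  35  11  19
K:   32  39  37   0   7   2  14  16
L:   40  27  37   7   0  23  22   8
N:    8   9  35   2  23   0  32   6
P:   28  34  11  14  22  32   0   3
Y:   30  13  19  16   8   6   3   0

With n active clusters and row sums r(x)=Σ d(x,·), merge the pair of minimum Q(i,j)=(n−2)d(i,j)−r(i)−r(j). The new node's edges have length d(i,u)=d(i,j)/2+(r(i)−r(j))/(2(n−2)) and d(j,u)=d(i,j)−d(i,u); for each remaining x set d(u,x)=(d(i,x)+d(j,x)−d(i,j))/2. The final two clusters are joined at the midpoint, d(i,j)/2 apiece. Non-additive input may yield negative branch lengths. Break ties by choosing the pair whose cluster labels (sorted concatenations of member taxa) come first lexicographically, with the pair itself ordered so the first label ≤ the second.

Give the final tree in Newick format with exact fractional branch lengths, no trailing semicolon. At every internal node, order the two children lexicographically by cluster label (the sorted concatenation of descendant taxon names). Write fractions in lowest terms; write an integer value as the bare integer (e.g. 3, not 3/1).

iteration 1: select F,H (d=4, Q=-285); attach at lengths (11/4, 5/4); label the merged cluster FH
  updated: d(FH,I)=37/2, d(FH,K)=67/2, d(FH,L)=63/2, d(FH,N)=13/2, d(FH,P)=29, d(FH,Y)=39/2
iteration 2: select I,P (d=11, Q=-427/2); attach at lengths (203/20, 17/20); label the merged cluster IP
  updated: d(FH,IP)=73/4, d(IP,K)=20, d(IP,L)=24, d(IP,N)=28, d(IP,Y)=11/2
iteration 3: select FH,N (d=13/2, Q=-595/4); attach at lengths (279/32, -71/32); label the merged cluster FHN
  updated: d(FHN,IP)=159/8, d(FHN,K)=29/2, d(FHN,L)=24, d(FHN,Y)=19/2
iteration 4: select K,L (d=7, Q=-199/2); attach at lengths (31/12, 53/12); label the merged cluster KL
  updated: d(FHN,KL)=63/4, d(IP,KL)=37/2, d(KL,Y)=17/2
iteration 5: select FHN,KL (d=63/4, Q=-451/8); attach at lengths (271/32, 233/32); label the merged cluster FHKLN
  updated: d(FHKLN,IP)=181/16, d(FHKLN,Y)=9/8
iteration 6: select FHKLN,IP (d=181/16, Q=-287/16); attach at lengths (111/32, 251/32); label the merged cluster FHIKLNP
  updated: d(FHIKLNP,Y)=-75/32
iteration 7: select FHIKLNP,Y (d=-75/32); attach at lengths (-75/64, -75/64); label the merged cluster FHIKLNPY
final tree: (((((F:11/4,H:5/4):279/32,N:-71/32):271/32,(K:31/12,L:53/12):233/32):111/32,(I:203/20,P:17/20):251/32):-75/64,Y:-75/64)
total length: 1703/32

(((((F:11/4,H:5/4):279/32,N:-71/32):271/32,(K:31/12,L:53/12):233/32):111/32,(I:203/20,P:17/20):251/32):-75/64,Y:-75/64)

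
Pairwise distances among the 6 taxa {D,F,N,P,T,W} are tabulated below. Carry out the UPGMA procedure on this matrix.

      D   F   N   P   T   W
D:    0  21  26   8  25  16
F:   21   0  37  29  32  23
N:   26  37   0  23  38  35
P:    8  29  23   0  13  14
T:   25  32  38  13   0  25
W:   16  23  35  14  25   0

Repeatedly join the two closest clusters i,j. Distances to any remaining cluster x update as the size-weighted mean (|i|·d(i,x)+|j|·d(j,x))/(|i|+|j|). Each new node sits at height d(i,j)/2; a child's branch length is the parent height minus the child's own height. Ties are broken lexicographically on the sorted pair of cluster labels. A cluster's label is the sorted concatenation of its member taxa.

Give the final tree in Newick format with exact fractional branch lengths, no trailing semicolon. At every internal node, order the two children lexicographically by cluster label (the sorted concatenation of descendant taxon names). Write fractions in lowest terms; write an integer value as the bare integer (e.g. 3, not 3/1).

iteration 1: select D,P (d=8); attach at lengths (4, 4); label the merged cluster DP
  updated: d(DP,F)=25, d(DP,N)=49/2, d(DP,T)=19, d(DP,W)=15
iteration 2: select DP,W (d=15); attach at lengths (7/2, 15/2); label the merged cluster DPW
  updated: d(DPW,F)=73/3, d(DPW,N)=28, d(DPW,T)=21
iteration 3: select DPW,T (d=21); attach at lengths (3, 21/2); label the merged cluster DPTW
  updated: d(DPTW,F)=105/4, d(DPTW,N)=61/2
iteration 4: select DPTW,F (d=105/4); attach at lengths (21/8, 105/8); label the merged cluster DFPTW
  updated: d(DFPTW,N)=159/5
iteration 5: select DFPTW,N (d=159/5); attach at lengths (111/40, 159/10); label the merged cluster DFNPTW
final tree: (((((D:4,P:4):7/2,W:15/2):3,T:21/2):21/8,F:105/8):111/40,N:159/10)
total length: 2677/40

(((((D:4,P:4):7/2,W:15/2):3,T:21/2):21/8,F:105/8):111/40,N:159/10)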